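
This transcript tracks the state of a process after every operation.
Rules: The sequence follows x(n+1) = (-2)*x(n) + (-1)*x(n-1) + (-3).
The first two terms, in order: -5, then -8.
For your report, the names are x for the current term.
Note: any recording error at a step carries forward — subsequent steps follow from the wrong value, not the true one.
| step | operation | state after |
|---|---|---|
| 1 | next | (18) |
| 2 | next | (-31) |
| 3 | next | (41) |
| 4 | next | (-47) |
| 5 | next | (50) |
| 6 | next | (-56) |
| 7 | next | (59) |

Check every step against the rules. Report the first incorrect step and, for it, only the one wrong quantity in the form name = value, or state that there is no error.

step 4, x = -54

step 1: x = -2*(-8) + (-1)*(-5) + (-3) = 18 -> confirmed correct
step 2: x = -2*(18) + (-1)*(-8) + (-3) = -31 -> in agreement
step 3: x = -2*(-31) + (-1)*(18) + (-3) = 41 -> consistent with the transcript
step 4: x = -2*(41) + (-1)*(-31) + (-3) = -54 -> a discrepancy with the transcript
That makes step 4 the first incorrect line — x = -54 is what it should show.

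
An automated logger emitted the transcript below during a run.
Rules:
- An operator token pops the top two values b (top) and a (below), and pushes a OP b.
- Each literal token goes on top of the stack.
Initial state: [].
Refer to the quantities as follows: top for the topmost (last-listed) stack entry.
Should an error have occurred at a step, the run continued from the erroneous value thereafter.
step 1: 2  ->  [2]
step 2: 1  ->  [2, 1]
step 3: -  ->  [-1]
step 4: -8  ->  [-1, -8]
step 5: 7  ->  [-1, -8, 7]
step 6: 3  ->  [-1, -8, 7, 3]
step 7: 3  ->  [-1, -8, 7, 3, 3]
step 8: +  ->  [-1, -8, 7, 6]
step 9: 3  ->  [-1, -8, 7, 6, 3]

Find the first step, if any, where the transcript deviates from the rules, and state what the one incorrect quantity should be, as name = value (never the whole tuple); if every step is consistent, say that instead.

Step 1: push 2: top = 2 — exactly as logged.
Step 2: push 1: top = 1 — verified.
Step 3: 2 - 1 = 1 — a discrepancy with the transcript.
So the first discrepancy is step 3, where the right value is top = 1.

step 3, top = 1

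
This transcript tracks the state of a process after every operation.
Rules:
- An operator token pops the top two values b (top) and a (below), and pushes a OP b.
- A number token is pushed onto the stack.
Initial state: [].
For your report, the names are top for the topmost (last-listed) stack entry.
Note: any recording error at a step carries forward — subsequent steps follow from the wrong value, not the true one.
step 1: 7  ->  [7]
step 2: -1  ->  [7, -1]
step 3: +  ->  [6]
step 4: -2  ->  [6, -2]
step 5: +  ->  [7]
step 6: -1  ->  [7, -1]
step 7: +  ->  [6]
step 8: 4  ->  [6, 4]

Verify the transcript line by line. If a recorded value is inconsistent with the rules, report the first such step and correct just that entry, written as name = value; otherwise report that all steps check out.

step 5, top = 4

Recomputing the run from the initial state:
step 1: [7]
step 2: [7, -1]
step 3: [6]
step 4: [6, -2]
step 5: [4]
step 6: [4, -1]
step 7: [3]
step 8: [3, 4]
The first disagreement with the transcript is at step 5, where the value should be top = 4.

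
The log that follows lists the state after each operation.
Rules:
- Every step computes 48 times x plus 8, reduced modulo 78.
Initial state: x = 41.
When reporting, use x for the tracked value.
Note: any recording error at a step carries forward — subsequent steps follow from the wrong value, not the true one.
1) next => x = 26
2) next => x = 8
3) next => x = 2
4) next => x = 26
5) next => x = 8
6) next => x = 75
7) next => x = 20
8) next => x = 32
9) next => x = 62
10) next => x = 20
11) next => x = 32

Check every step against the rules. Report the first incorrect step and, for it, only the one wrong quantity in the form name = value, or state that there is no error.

step 6, x = 2

Recomputing the run from the initial state:
step 1: x = 26
step 2: x = 8
step 3: x = 2
step 4: x = 26
step 5: x = 8
step 6: x = 2
step 7: x = 26
step 8: x = 8
step 9: x = 2
step 10: x = 26
step 11: x = 8
The first disagreement with the log is at step 6, where the value should be x = 2.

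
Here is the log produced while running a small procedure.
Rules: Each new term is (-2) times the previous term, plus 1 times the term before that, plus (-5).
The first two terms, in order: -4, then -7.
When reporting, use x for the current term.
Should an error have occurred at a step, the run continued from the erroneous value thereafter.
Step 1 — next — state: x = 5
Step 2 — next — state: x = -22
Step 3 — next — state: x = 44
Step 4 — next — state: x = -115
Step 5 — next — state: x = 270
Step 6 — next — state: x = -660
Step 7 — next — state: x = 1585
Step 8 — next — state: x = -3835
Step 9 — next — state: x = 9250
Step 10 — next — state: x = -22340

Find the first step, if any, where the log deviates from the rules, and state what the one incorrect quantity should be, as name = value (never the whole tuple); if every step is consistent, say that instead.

step 5, x = 269

Recomputing the run from the initial state:
step 1: x = 5
step 2: x = -22
step 3: x = 44
step 4: x = -115
step 5: x = 269
step 6: x = -658
step 7: x = 1580
step 8: x = -3823
step 9: x = 9221
step 10: x = -22270
The first disagreement with the log is at step 5, where the value should be x = 269.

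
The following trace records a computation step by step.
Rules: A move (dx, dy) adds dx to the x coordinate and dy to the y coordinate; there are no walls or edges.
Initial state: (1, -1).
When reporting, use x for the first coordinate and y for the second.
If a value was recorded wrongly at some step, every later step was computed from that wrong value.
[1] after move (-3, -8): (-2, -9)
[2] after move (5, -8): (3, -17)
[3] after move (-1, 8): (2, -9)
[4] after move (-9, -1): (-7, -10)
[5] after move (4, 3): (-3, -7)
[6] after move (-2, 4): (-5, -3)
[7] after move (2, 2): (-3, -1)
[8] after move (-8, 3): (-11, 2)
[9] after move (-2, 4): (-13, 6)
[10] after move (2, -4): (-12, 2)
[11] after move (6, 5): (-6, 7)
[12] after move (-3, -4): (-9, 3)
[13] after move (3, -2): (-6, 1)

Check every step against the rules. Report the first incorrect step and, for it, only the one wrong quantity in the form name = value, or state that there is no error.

1. x = 1 + (-3) = -2, y = -1 + (-8) = -9 (consistent with the trace)
2. x = -2 + (5) = 3, y = -9 + (-8) = -17 (checks out)
3. x = 3 + (-1) = 2, y = -17 + (8) = -9 (consistent with the trace)
4. x = 2 + (-9) = -7, y = -9 + (-1) = -10 (no discrepancy)
5. x = -7 + (4) = -3, y = -10 + (3) = -7 (checks out)
6. x = -3 + (-2) = -5, y = -7 + (4) = -3 (exactly as logged)
7. x = -5 + (2) = -3, y = -3 + (2) = -1 (consistent with the trace)
8. x = -3 + (-8) = -11, y = -1 + (3) = 2 (confirmed correct)
9. x = -11 + (-2) = -13, y = 2 + (4) = 6 (agrees with the trace)
10. x = -13 + (2) = -11, y = 6 + (-4) = 2 (first mismatch against the trace)
So the first discrepancy is step 10, where the right value is x = -11.

step 10, x = -11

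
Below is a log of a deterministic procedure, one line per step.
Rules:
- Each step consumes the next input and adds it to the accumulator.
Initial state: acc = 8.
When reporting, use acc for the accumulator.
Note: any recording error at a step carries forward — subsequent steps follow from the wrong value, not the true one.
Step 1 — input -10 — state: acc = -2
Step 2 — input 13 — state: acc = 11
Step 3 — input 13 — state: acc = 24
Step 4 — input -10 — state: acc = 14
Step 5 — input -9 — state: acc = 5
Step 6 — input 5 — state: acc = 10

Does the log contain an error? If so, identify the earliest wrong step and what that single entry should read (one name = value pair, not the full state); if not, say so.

no error

step 1: acc = 8 + -10 = -2 -> matches
step 2: acc = -2 + 13 = 11 -> no discrepancy
step 3: acc = 11 + 13 = 24 -> matches
step 4: acc = 24 + -10 = 14 -> exactly as logged
step 5: acc = 14 + -9 = 5 -> agrees with the log
step 6: acc = 5 + 5 = 10 -> matches
All entries verified; no error found.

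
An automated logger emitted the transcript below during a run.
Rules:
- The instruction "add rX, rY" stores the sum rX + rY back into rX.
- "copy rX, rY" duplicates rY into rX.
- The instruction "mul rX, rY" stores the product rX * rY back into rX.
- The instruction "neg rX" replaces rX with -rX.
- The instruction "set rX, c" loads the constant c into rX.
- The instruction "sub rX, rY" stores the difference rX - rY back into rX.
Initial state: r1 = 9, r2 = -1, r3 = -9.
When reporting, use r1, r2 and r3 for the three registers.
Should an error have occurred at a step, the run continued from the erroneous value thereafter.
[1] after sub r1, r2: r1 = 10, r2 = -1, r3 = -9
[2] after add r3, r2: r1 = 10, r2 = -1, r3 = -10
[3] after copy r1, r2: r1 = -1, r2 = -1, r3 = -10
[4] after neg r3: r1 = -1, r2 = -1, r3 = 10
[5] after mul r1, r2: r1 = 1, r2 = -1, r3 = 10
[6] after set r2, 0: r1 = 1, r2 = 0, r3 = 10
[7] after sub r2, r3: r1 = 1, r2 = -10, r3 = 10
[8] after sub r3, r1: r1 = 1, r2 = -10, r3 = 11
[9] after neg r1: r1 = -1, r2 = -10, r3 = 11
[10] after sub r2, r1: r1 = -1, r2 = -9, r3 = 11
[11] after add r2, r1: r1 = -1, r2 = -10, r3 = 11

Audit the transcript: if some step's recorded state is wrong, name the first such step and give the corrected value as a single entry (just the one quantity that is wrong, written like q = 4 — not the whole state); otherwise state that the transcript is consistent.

1. r1 = 9 - -1 = 10 (no discrepancy)
2. r3 = -9 + -1 = -10 (matches)
3. r1 = -1 (no discrepancy)
4. r3 = -(-10) = 10 (consistent with the transcript)
5. r1 = -1 * -1 = 1 (exactly as logged)
6. r2 = 0 (matches)
7. r2 = 0 - 10 = -10 (consistent with the transcript)
8. r3 = 10 - 1 = 9 (a discrepancy with the transcript)
The earliest wrong entry is at step 8: it should read r3 = 9.

step 8, r3 = 9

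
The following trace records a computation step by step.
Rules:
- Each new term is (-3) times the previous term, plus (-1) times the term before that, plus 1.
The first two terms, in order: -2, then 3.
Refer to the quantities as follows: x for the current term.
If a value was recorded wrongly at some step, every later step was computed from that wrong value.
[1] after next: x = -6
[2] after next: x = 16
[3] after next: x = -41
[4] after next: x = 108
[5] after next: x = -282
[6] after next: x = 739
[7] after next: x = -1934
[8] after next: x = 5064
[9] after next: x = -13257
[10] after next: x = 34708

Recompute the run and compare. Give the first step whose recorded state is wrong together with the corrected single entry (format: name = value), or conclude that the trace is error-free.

step 1: x = -3*(3) + (-1)*(-2) + (1) = -6 -> verified
step 2: x = -3*(-6) + (-1)*(3) + (1) = 16 -> exactly as logged
step 3: x = -3*(16) + (-1)*(-6) + (1) = -41 -> verified
step 4: x = -3*(-41) + (-1)*(16) + (1) = 108 -> same as recorded
step 5: x = -3*(108) + (-1)*(-41) + (1) = -282 -> no discrepancy
step 6: x = -3*(-282) + (-1)*(108) + (1) = 739 -> in agreement
step 7: x = -3*(739) + (-1)*(-282) + (1) = -1934 -> in agreement
step 8: x = -3*(-1934) + (-1)*(739) + (1) = 5064 -> checks out
step 9: x = -3*(5064) + (-1)*(-1934) + (1) = -13257 -> matches
step 10: x = -3*(-13257) + (-1)*(5064) + (1) = 34708 -> checks out
Nothing is out of place; the run is error-free.

no error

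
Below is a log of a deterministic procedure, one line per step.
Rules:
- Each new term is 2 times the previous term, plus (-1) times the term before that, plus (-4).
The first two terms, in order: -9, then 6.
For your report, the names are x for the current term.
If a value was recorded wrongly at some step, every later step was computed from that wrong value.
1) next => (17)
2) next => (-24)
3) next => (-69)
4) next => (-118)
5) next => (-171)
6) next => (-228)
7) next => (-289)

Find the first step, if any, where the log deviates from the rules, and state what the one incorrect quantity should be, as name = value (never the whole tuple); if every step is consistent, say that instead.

Recomputing the run from the initial state:
step 1: x = 17
step 2: x = 24
step 3: x = 27
step 4: x = 26
step 5: x = 21
step 6: x = 12
step 7: x = -1
The first disagreement with the log is at step 2, where the value should be x = 24.

step 2, x = 24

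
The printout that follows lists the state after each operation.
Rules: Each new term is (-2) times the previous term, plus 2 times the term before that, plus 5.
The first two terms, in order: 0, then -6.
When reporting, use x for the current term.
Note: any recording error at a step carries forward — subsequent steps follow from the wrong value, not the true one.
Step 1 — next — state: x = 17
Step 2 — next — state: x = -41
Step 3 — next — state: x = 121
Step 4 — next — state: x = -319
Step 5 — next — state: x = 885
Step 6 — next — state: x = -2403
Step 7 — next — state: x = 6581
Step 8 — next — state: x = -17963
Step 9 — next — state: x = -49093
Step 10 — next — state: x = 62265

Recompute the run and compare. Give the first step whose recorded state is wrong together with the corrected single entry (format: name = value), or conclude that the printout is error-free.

step 9, x = 49093

Step 1: x = -2*(-6) + (2)*(0) + (5) = 17 — no discrepancy.
Step 2: x = -2*(17) + (2)*(-6) + (5) = -41 — exactly as logged.
Step 3: x = -2*(-41) + (2)*(17) + (5) = 121 — agrees with the printout.
Step 4: x = -2*(121) + (2)*(-41) + (5) = -319 — consistent with the printout.
Step 5: x = -2*(-319) + (2)*(121) + (5) = 885 — in agreement.
Step 6: x = -2*(885) + (2)*(-319) + (5) = -2403 — consistent with the printout.
Step 7: x = -2*(-2403) + (2)*(885) + (5) = 6581 — same as recorded.
Step 8: x = -2*(6581) + (2)*(-2403) + (5) = -17963 — in agreement.
Step 9: x = -2*(-17963) + (2)*(6581) + (5) = 49093 — first mismatch against the printout.
The earliest wrong entry is at step 9: it should read x = 49093.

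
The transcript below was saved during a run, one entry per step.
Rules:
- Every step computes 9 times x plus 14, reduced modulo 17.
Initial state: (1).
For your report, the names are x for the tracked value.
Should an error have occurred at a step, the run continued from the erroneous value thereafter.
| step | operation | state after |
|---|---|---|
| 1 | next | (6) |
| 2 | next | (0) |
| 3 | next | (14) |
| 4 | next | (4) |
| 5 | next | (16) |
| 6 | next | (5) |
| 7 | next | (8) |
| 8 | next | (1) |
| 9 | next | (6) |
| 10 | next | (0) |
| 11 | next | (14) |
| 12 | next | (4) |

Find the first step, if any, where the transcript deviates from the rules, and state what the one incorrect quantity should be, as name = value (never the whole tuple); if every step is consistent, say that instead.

no error

Recomputing the run from the initial state:
step 1: x = 6
step 2: x = 0
step 3: x = 14
step 4: x = 4
step 5: x = 16
step 6: x = 5
step 7: x = 8
step 8: x = 1
step 9: x = 6
step 10: x = 0
step 11: x = 14
step 12: x = 4
This matches the transcript at every step.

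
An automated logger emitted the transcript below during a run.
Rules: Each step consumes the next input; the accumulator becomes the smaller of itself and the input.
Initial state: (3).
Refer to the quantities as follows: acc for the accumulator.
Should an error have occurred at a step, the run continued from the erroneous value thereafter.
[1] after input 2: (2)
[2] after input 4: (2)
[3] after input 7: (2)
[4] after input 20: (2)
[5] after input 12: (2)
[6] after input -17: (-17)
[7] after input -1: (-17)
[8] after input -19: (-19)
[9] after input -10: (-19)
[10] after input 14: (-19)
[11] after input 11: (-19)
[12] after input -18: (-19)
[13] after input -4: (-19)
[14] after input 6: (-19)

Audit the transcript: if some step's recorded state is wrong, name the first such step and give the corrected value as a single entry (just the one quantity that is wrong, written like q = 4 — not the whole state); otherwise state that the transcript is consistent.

no error

1. acc = min(3, 2) = 2 (verified)
2. acc = min(2, 4) = 2 (consistent with the transcript)
3. acc = min(2, 7) = 2 (no discrepancy)
4. acc = min(2, 20) = 2 (in agreement)
5. acc = min(2, 12) = 2 (consistent with the transcript)
6. acc = min(2, -17) = -17 (no discrepancy)
7. acc = min(-17, -1) = -17 (no discrepancy)
8. acc = min(-17, -19) = -19 (same as recorded)
9. acc = min(-19, -10) = -19 (consistent with the transcript)
10. acc = min(-19, 14) = -19 (no discrepancy)
11. acc = min(-19, 11) = -19 (no discrepancy)
12. acc = min(-19, -18) = -19 (consistent with the transcript)
13. acc = min(-19, -4) = -19 (verified)
14. acc = min(-19, 6) = -19 (no discrepancy)
No step deviates from the rules.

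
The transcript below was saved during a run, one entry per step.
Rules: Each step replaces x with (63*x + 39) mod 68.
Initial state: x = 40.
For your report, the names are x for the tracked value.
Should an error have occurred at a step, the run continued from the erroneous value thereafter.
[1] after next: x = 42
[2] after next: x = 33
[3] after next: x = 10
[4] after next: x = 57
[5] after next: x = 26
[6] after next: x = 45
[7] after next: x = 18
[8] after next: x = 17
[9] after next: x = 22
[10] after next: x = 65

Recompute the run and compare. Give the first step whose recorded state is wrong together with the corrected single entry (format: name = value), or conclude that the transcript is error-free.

step 1: x = (63*40 + 39) mod 68 = 43 -> the entry is off here
That makes step 1 the first incorrect line — x = 43 is what it should show.

step 1, x = 43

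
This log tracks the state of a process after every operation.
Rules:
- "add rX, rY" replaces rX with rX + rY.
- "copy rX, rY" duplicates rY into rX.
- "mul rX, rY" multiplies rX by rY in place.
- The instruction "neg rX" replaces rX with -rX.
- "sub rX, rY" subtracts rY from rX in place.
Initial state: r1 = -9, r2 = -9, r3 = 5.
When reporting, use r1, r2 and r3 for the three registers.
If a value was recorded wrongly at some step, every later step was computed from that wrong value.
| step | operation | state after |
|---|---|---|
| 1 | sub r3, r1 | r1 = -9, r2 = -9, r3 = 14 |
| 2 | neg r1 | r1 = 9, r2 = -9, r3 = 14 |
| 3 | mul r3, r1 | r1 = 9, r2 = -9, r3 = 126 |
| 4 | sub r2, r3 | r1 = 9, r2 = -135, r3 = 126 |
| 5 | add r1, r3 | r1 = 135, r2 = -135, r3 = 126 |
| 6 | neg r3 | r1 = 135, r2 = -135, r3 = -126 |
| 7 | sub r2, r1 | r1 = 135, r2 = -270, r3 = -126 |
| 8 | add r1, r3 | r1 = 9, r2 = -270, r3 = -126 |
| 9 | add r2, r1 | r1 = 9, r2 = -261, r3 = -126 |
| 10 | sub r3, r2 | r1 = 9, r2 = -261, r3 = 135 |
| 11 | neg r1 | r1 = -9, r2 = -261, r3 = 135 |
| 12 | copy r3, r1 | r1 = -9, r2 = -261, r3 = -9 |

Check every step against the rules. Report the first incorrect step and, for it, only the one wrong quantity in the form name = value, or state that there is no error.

no error

Recomputing the run from the initial state:
step 1: r1 = -9, r2 = -9, r3 = 14
step 2: r1 = 9, r2 = -9, r3 = 14
step 3: r1 = 9, r2 = -9, r3 = 126
step 4: r1 = 9, r2 = -135, r3 = 126
step 5: r1 = 135, r2 = -135, r3 = 126
step 6: r1 = 135, r2 = -135, r3 = -126
step 7: r1 = 135, r2 = -270, r3 = -126
step 8: r1 = 9, r2 = -270, r3 = -126
step 9: r1 = 9, r2 = -261, r3 = -126
step 10: r1 = 9, r2 = -261, r3 = 135
step 11: r1 = -9, r2 = -261, r3 = 135
step 12: r1 = -9, r2 = -261, r3 = -9
This matches the log at every step.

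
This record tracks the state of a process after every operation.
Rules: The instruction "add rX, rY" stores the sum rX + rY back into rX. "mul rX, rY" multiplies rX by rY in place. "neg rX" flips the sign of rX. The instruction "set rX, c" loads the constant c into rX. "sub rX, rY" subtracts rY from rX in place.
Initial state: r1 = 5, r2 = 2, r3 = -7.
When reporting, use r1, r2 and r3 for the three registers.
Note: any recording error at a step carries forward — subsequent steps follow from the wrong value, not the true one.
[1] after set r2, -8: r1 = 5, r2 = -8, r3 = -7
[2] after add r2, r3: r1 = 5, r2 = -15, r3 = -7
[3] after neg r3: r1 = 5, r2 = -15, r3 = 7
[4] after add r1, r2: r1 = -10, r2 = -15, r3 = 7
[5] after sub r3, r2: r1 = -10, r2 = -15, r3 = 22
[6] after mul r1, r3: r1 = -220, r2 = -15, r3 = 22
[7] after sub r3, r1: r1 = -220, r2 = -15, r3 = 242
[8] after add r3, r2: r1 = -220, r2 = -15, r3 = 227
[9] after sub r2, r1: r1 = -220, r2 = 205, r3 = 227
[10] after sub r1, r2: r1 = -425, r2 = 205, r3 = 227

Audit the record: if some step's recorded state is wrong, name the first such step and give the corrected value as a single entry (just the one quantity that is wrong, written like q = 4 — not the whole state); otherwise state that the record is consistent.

step 1: r2 = -8 -> same as recorded
step 2: r2 = -8 + -7 = -15 -> same as recorded
step 3: r3 = -(-7) = 7 -> no discrepancy
step 4: r1 = 5 + -15 = -10 -> same as recorded
step 5: r3 = 7 - -15 = 22 -> exactly as logged
step 6: r1 = -10 * 22 = -220 -> exactly as logged
step 7: r3 = 22 - -220 = 242 -> no discrepancy
step 8: r3 = 242 + -15 = 227 -> agrees with the record
step 9: r2 = -15 - -220 = 205 -> verified
step 10: r1 = -220 - 205 = -425 -> agrees with the record
Each recorded entry agrees with the recomputation.

no error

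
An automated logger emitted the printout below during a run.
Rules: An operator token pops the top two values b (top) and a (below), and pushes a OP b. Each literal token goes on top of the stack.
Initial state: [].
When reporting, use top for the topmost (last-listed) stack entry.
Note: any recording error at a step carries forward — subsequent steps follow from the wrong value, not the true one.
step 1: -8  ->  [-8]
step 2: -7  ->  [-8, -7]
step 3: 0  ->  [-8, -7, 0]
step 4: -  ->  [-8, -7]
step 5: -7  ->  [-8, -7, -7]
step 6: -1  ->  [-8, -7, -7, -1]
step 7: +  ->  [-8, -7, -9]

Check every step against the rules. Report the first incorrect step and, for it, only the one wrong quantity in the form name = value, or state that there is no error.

step 1: push -8: top = -8 -> same as recorded
step 2: push -7: top = -7 -> exactly as logged
step 3: push 0: top = 0 -> consistent with the printout
step 4: -7 - 0 = -7 -> exactly as logged
step 5: push -7: top = -7 -> same as recorded
step 6: push -1: top = -1 -> consistent with the printout
step 7: -7 + -1 = -8 -> first mismatch against the printout
First deviation found at step 7; the corrected entry is top = -8.

step 7, top = -8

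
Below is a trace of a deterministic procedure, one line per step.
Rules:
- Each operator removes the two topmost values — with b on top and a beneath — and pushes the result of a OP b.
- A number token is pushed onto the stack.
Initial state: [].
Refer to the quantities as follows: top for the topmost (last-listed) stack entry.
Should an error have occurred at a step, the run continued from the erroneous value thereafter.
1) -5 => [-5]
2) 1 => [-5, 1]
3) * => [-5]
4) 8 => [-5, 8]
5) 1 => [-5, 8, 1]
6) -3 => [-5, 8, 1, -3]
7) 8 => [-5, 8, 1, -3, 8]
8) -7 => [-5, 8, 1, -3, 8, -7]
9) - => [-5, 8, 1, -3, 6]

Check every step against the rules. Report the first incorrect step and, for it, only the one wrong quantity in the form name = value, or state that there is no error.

step 9, top = 15

Step 1: push -5: top = -5 — exactly as logged.
Step 2: push 1: top = 1 — consistent with the trace.
Step 3: -5 * 1 = -5 — agrees with the trace.
Step 4: push 8: top = 8 — no discrepancy.
Step 5: push 1: top = 1 — confirmed correct.
Step 6: push -3: top = -3 — confirmed correct.
Step 7: push 8: top = 8 — matches.
Step 8: push -7: top = -7 — agrees with the trace.
Step 9: 8 - -7 = 15 — the trace disagrees here.
The audit stops at step 9: the recorded entry is wrong and should be top = 15.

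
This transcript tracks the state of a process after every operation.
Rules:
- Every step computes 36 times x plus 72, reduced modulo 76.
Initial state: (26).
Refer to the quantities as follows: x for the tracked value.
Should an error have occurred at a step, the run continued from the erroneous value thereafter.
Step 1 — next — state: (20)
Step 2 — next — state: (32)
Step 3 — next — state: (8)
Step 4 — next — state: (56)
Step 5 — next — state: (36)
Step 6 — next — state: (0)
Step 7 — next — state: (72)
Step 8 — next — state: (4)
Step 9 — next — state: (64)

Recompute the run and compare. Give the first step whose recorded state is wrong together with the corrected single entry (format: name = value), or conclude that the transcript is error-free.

Recomputing the run from the initial state:
step 1: x = 20
step 2: x = 32
step 3: x = 8
step 4: x = 56
step 5: x = 36
step 6: x = 0
step 7: x = 72
step 8: x = 4
step 9: x = 64
This matches the transcript at every step.

no error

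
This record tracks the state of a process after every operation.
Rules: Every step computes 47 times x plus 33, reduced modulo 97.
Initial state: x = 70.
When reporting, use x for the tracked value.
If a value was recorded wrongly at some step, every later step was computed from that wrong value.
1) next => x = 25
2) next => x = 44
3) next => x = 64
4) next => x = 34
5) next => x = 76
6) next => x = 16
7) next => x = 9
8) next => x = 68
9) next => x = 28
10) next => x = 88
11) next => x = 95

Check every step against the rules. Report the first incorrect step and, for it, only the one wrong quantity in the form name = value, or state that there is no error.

step 5, x = 79

step 1: x = (47*70 + 33) mod 97 = 25 -> verified
step 2: x = (47*25 + 33) mod 97 = 44 -> consistent with the record
step 3: x = (47*44 + 33) mod 97 = 64 -> matches
step 4: x = (47*64 + 33) mod 97 = 34 -> in agreement
step 5: x = (47*34 + 33) mod 97 = 79 -> first mismatch against the record
Conclusion: step 5 carries the first error; the entry should be x = 79.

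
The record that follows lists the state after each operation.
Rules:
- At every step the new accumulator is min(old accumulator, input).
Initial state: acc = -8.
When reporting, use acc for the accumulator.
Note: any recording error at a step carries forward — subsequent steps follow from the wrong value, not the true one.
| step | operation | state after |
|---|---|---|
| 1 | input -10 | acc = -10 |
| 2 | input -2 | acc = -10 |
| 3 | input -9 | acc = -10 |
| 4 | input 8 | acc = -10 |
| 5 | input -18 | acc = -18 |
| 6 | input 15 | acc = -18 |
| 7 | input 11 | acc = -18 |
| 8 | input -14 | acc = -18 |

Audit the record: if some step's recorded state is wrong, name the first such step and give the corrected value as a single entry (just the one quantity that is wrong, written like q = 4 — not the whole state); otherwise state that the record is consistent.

no error

Recomputing the run from the initial state:
step 1: acc = -10
step 2: acc = -10
step 3: acc = -10
step 4: acc = -10
step 5: acc = -18
step 6: acc = -18
step 7: acc = -18
step 8: acc = -18
This matches the record at every step.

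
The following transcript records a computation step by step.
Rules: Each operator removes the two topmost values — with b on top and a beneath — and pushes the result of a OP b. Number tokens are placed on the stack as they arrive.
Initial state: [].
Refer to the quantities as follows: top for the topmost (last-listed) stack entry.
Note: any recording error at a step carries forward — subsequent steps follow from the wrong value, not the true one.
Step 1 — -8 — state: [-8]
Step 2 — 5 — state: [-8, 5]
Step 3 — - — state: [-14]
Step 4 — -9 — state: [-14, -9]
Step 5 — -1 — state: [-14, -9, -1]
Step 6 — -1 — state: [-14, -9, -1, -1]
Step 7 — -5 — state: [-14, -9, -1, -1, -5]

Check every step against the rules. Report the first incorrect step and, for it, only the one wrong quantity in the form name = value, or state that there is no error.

step 3, top = -13

Step 1: push -8: top = -8 — agrees with the transcript.
Step 2: push 5: top = 5 — verified.
Step 3: -8 - 5 = -13 — the entry is off here.
First incorrect step: 3; the correct value is top = -13.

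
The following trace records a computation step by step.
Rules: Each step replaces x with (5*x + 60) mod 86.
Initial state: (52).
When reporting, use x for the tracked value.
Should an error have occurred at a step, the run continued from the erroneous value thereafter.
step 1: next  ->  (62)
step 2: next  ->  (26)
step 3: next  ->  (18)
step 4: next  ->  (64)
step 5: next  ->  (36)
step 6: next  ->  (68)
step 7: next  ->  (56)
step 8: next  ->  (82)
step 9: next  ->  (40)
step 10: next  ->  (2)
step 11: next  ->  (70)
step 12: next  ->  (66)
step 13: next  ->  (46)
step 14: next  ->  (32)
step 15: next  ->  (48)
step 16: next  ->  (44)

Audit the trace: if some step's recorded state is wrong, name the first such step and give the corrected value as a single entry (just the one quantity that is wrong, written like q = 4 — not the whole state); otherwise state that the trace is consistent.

step 1: x = (5*52 + 60) mod 86 = 62 -> in agreement
step 2: x = (5*62 + 60) mod 86 = 26 -> same as recorded
step 3: x = (5*26 + 60) mod 86 = 18 -> confirmed correct
step 4: x = (5*18 + 60) mod 86 = 64 -> in agreement
step 5: x = (5*64 + 60) mod 86 = 36 -> in agreement
step 6: x = (5*36 + 60) mod 86 = 68 -> matches
step 7: x = (5*68 + 60) mod 86 = 56 -> in agreement
step 8: x = (5*56 + 60) mod 86 = 82 -> confirmed correct
step 9: x = (5*82 + 60) mod 86 = 40 -> same as recorded
step 10: x = (5*40 + 60) mod 86 = 2 -> no discrepancy
step 11: x = (5*2 + 60) mod 86 = 70 -> consistent with the trace
step 12: x = (5*70 + 60) mod 86 = 66 -> in agreement
step 13: x = (5*66 + 60) mod 86 = 46 -> verified
step 14: x = (5*46 + 60) mod 86 = 32 -> no discrepancy
step 15: x = (5*32 + 60) mod 86 = 48 -> same as recorded
step 16: x = (5*48 + 60) mod 86 = 42 -> the entry is off here
Conclusion: step 16 carries the first error; the entry should be x = 42.

step 16, x = 42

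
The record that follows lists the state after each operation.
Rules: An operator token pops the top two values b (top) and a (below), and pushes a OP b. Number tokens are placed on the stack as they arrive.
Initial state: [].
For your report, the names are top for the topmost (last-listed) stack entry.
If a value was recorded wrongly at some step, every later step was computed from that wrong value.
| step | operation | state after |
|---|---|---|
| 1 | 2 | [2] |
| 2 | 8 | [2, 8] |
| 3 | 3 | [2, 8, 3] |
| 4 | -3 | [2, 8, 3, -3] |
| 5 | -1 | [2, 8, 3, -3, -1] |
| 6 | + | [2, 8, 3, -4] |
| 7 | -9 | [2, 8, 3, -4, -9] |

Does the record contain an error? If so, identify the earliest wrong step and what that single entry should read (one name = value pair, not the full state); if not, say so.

no error

Step 1: push 2: top = 2 — verified.
Step 2: push 8: top = 8 — same as recorded.
Step 3: push 3: top = 3 — no discrepancy.
Step 4: push -3: top = -3 — checks out.
Step 5: push -1: top = -1 — same as recorded.
Step 6: -3 + -1 = -4 — same as recorded.
Step 7: push -9: top = -9 — confirmed correct.
No step deviates from the rules.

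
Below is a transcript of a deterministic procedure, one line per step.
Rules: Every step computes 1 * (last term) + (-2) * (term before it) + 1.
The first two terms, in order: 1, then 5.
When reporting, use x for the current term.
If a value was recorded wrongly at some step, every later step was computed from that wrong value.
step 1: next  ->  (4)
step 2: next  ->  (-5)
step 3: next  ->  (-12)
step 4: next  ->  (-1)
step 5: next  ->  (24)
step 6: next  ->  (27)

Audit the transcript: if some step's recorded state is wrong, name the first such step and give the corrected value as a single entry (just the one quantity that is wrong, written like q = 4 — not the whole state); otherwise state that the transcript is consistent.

Recomputing the run from the initial state:
step 1: x = 4
step 2: x = -5
step 3: x = -12
step 4: x = -1
step 5: x = 24
step 6: x = 27
This matches the transcript at every step.

no error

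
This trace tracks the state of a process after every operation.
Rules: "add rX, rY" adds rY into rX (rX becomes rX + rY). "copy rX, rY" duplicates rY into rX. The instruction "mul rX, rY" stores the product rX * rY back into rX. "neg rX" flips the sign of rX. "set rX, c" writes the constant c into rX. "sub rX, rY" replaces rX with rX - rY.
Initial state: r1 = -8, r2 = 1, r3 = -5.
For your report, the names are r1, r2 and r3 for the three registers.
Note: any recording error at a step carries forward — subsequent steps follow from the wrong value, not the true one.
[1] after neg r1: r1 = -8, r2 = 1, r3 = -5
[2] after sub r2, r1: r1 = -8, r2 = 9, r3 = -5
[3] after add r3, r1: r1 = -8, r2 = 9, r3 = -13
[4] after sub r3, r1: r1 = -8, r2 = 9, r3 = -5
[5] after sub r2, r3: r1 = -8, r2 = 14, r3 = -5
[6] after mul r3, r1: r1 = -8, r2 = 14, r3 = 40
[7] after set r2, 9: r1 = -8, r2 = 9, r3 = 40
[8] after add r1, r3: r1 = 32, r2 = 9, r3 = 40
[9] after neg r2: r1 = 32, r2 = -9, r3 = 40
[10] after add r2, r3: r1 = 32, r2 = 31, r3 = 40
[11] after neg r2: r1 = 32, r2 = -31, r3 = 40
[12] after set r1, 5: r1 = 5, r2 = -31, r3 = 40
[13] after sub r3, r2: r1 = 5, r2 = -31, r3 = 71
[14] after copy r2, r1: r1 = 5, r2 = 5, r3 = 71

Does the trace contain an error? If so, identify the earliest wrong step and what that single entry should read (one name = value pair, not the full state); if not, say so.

Recomputing the run from the initial state:
step 1: r1 = 8, r2 = 1, r3 = -5
step 2: r1 = 8, r2 = -7, r3 = -5
step 3: r1 = 8, r2 = -7, r3 = 3
step 4: r1 = 8, r2 = -7, r3 = -5
step 5: r1 = 8, r2 = -2, r3 = -5
step 6: r1 = 8, r2 = -2, r3 = -40
step 7: r1 = 8, r2 = 9, r3 = -40
step 8: r1 = -32, r2 = 9, r3 = -40
step 9: r1 = -32, r2 = -9, r3 = -40
step 10: r1 = -32, r2 = -49, r3 = -40
step 11: r1 = -32, r2 = 49, r3 = -40
step 12: r1 = 5, r2 = 49, r3 = -40
step 13: r1 = 5, r2 = 49, r3 = -89
step 14: r1 = 5, r2 = 5, r3 = -89
The first disagreement with the trace is at step 1, where the value should be r1 = 8.

step 1, r1 = 8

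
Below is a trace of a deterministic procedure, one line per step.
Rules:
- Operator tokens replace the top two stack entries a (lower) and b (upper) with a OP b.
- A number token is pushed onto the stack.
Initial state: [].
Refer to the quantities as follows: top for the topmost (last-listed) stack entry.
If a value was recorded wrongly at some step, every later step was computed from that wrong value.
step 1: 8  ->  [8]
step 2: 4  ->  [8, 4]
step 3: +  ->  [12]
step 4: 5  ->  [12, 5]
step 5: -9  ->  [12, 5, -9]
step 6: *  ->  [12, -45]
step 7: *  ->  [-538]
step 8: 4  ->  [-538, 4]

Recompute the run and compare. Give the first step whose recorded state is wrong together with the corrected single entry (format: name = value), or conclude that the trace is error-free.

step 7, top = -540

Recomputing the run from the initial state:
step 1: [8]
step 2: [8, 4]
step 3: [12]
step 4: [12, 5]
step 5: [12, 5, -9]
step 6: [12, -45]
step 7: [-540]
step 8: [-540, 4]
The first disagreement with the trace is at step 7, where the value should be top = -540.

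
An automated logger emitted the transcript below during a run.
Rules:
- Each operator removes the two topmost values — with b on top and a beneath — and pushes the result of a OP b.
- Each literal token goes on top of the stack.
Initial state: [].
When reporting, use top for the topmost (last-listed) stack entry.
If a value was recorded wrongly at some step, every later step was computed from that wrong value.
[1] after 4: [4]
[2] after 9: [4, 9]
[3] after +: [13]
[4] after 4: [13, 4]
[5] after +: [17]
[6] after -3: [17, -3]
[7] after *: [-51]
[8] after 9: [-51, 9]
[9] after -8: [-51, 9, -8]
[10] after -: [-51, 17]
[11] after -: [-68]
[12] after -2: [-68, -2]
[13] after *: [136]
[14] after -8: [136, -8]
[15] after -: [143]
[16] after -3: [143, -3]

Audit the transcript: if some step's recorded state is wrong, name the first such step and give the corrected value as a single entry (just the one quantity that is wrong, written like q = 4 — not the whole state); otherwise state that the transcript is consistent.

Recomputing the run from the initial state:
step 1: [4]
step 2: [4, 9]
step 3: [13]
step 4: [13, 4]
step 5: [17]
step 6: [17, -3]
step 7: [-51]
step 8: [-51, 9]
step 9: [-51, 9, -8]
step 10: [-51, 17]
step 11: [-68]
step 12: [-68, -2]
step 13: [136]
step 14: [136, -8]
step 15: [144]
step 16: [144, -3]
The first disagreement with the transcript is at step 15, where the value should be top = 144.

step 15, top = 144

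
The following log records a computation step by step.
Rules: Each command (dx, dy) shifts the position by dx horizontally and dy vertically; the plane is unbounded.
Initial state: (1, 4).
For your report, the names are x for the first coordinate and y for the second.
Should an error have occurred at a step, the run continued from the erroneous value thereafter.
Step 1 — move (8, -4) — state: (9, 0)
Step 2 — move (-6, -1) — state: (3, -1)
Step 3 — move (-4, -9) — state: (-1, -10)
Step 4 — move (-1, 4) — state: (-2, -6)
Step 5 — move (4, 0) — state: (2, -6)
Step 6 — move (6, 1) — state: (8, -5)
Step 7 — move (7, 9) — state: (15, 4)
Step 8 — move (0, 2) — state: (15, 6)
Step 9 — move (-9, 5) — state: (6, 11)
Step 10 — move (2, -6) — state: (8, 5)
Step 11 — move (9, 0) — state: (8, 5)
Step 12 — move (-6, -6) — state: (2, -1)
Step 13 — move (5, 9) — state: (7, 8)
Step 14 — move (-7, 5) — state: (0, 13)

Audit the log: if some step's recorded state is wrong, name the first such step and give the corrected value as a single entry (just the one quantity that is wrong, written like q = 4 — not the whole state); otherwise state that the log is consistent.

step 11, x = 17

Recomputing the run from the initial state:
step 1: x = 9, y = 0
step 2: x = 3, y = -1
step 3: x = -1, y = -10
step 4: x = -2, y = -6
step 5: x = 2, y = -6
step 6: x = 8, y = -5
step 7: x = 15, y = 4
step 8: x = 15, y = 6
step 9: x = 6, y = 11
step 10: x = 8, y = 5
step 11: x = 17, y = 5
step 12: x = 11, y = -1
step 13: x = 16, y = 8
step 14: x = 9, y = 13
The first disagreement with the log is at step 11, where the value should be x = 17.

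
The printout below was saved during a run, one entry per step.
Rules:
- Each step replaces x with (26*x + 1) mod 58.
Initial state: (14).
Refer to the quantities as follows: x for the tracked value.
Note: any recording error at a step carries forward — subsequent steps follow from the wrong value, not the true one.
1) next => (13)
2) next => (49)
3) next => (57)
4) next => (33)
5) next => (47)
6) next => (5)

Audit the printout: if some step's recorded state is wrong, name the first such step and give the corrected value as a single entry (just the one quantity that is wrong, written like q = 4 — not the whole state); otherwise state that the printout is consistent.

step 1, x = 17

Recomputing the run from the initial state:
step 1: x = 17
step 2: x = 37
step 3: x = 35
step 4: x = 41
step 5: x = 23
step 6: x = 19
The first disagreement with the printout is at step 1, where the value should be x = 17.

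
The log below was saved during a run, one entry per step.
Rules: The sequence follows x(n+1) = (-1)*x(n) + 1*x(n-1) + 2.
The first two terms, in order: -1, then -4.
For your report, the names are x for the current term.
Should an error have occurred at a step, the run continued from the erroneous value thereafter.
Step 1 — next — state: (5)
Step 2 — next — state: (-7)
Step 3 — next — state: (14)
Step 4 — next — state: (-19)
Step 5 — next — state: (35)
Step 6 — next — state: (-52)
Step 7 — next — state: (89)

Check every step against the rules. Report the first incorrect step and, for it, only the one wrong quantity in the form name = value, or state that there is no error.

Step 1: x = -1*(-4) + (1)*(-1) + (2) = 5 — consistent with the log.
Step 2: x = -1*(5) + (1)*(-4) + (2) = -7 — agrees with the log.
Step 3: x = -1*(-7) + (1)*(5) + (2) = 14 — exactly as logged.
Step 4: x = -1*(14) + (1)*(-7) + (2) = -19 — consistent with the log.
Step 5: x = -1*(-19) + (1)*(14) + (2) = 35 — same as recorded.
Step 6: x = -1*(35) + (1)*(-19) + (2) = -52 — no discrepancy.
Step 7: x = -1*(-52) + (1)*(35) + (2) = 89 — consistent with the log.
All steps check out; nothing to correct.

no error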